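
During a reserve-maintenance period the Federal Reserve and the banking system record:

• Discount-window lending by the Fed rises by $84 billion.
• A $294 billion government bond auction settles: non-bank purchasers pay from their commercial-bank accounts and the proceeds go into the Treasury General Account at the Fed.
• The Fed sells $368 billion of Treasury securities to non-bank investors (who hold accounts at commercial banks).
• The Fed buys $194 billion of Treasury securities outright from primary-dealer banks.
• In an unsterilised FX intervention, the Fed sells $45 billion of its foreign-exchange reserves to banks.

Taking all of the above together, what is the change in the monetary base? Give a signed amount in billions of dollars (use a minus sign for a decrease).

-$429 billion

Fed balance sheet:
  Assets:      Securities −$174B, Loans to banks +$84B, Foreign assets −$45B
  Liabilities: Bank reserves −$429B, Government deposits +$294B
Monetary base = currency + reserves: 0 + (−$429B) = -$429 billion.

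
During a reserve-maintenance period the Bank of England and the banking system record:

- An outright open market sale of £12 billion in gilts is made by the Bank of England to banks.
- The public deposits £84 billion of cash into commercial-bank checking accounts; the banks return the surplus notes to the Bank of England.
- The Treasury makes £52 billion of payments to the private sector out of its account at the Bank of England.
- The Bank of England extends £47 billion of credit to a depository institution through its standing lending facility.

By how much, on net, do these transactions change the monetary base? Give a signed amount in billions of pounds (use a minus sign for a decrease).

OMO sale (to banks) £12 billion: Bank of England balance sheet contracts → −£12B.
Currency deposit £84 billion: just a shift between currency and reserves — both are base money → 0.
Government spending £52 billion: a non-base liability converts back to reserves → +£52B.
Discount-window loan £47 billion: Bank of England balance sheet expands → +£47B.
Net: −12 + 0 + 52 + 47 = +£87 billion.

+£87 billion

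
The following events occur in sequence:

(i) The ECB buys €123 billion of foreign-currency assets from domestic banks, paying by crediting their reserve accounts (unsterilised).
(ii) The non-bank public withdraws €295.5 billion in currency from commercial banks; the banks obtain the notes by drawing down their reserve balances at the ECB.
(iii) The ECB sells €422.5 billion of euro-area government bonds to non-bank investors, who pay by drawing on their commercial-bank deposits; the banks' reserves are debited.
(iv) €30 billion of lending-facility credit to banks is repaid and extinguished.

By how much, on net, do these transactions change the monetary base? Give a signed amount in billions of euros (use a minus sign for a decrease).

FX purchase €123 billion: ECB balance sheet expands → +€123B.
Currency withdrawal €295.5 billion: just a shift between currency and reserves — both are base money → 0.
Asset sale (to non-banks) €422.5 billion: ECB balance sheet contracts → −€422.5B.
Discount-window repayment €30 billion: ECB balance sheet contracts → −€30B.
Net: 123 + 0 − 422.5 − 30 = -€329.5 billion.

-€329.5 billion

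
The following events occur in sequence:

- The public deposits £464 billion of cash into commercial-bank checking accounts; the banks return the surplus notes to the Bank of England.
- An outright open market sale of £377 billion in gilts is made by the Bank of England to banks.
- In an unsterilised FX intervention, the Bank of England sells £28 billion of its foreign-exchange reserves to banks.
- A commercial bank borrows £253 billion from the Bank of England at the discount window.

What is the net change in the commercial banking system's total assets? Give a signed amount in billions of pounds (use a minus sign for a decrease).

+£717 billion

Currency deposit £464 billion: bank balance sheets expand → +£464B.
OMO sale (to banks) £377 billion: just an asset swap on bank balance sheets → 0.
FX sale £28 billion: just an asset swap on bank balance sheets → 0.
Discount-window loan £253 billion: bank balance sheets expand → +£253B.
Net: 464 + 0 + 0 + 253 = +£717 billion.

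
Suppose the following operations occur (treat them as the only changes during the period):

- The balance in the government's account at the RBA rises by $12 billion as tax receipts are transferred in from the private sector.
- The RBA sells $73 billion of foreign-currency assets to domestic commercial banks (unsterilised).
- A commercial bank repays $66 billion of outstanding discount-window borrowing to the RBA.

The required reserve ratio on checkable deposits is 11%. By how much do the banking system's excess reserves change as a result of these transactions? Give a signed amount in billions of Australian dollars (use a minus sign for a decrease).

Government account inflow $12 billion: reserves −$12B, deposits −$12B.
FX sale $73 billion: reserves −$73B, deposits 0.
Discount-window repayment $66 billion: reserves −$66B, deposits 0.
Totals: Δreserves = −$151B, Δdeposits = −$12B.
Δrequired reserves = 11% × −$12B = −$1.32B.
Δexcess reserves = Δreserves − Δrequired = −$151B − (−$1.32B) = -$149.68 billion.

-$149.68 billion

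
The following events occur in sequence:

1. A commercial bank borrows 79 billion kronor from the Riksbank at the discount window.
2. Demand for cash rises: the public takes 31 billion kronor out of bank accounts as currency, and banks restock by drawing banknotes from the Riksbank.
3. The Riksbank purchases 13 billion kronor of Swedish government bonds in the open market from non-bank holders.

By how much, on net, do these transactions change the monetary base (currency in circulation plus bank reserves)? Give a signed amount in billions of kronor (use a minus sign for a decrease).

+92 billion

Discount-window loan 79 billion kronor: Riksbank balance sheet expands → +79B.
Currency withdrawal 31 billion kronor: just a shift between currency and reserves — both are base money → 0.
Asset purchase (from non-banks) 13 billion kronor: Riksbank balance sheet expands → +13B.
Net: 79 + 0 + 13 = +92 billion.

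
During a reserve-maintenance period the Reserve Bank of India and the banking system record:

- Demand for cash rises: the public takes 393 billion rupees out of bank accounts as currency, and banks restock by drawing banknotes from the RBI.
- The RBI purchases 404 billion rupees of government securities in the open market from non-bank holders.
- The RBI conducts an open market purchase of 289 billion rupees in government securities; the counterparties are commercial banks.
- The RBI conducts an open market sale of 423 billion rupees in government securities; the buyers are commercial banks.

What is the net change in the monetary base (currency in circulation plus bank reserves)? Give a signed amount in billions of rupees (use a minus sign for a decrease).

Currency withdrawal 393 billion rupees: just a shift between currency and reserves — both are base money → 0.
Asset purchase (from non-banks) 404 billion rupees: RBI balance sheet expands → +404B.
OMO purchase (from banks) 289 billion rupees: RBI balance sheet expands → +289B.
OMO sale (to banks) 423 billion rupees: RBI balance sheet contracts → −423B.
Net: 0 + 404 + 289 − 423 = +270 billion.

+270 billion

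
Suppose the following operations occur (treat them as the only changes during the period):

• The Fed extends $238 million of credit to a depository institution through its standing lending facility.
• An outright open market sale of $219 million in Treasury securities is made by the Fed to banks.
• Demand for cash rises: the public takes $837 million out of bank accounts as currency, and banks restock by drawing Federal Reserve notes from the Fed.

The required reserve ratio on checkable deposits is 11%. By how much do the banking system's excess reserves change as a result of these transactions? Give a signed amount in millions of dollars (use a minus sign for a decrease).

Discount-window loan $238 million: reserves +$238M, deposits 0.
OMO sale (to banks) $219 million: reserves −$219M, deposits 0.
Currency withdrawal $837 million: reserves −$837M, deposits −$837M.
Totals: Δreserves = −$818M, Δdeposits = −$837M.
Δrequired reserves = 11% × −$837M = −$92.07M.
Δexcess reserves = Δreserves − Δrequired = −$818M − (−$92.07M) = -$725.93 million.

-$725.93 million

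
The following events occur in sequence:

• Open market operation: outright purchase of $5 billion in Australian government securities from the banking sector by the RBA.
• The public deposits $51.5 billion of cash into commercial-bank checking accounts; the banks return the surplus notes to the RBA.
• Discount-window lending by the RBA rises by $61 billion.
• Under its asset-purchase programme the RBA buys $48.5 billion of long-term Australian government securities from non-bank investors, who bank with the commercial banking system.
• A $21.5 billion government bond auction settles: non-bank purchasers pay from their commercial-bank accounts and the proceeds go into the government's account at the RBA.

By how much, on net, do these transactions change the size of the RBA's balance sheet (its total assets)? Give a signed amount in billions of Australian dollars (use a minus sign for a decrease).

RBA balance sheet:
  Assets:      Securities +$53.5B, Loans to banks +$61B
  Liabilities: Bank reserves +$144.5B, Currency in circulation −$51.5B, Government deposits +$21.5B
Commercial banking system:
  Assets:      Reserves at CB +$144.5B, Securities −$5B
  Liabilities: Checkable deposits +$78.5B, Borrowings from CB +$61B
Change in total RBA assets = +$114.5 billion.

+$114.5 billion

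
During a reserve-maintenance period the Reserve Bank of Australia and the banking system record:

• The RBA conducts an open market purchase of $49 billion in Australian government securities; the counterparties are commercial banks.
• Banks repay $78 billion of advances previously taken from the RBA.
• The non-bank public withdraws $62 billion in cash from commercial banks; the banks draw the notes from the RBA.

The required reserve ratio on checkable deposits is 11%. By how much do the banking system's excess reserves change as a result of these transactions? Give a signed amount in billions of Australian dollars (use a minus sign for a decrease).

OMO purchase (from banks) $49 billion: reserves +$49B, deposits 0.
Discount-window repayment $78 billion: reserves −$78B, deposits 0.
Currency withdrawal $62 billion: reserves −$62B, deposits −$62B.
Totals: Δreserves = −$91B, Δdeposits = −$62B.
Δrequired reserves = 11% × −$62B = −$6.82B.
Δexcess reserves = Δreserves − Δrequired = −$91B − (−$6.82B) = -$84.18 billion.

-$84.18 billion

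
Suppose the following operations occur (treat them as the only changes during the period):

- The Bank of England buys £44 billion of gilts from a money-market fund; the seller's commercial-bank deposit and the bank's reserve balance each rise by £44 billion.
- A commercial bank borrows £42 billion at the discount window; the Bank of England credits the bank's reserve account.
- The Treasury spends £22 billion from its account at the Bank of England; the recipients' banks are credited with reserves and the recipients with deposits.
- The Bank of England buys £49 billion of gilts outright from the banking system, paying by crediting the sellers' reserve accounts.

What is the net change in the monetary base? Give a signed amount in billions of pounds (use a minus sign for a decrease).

Asset purchase (from non-banks) £44 billion: Bank of England balance sheet expands → +£44B.
Discount-window loan £42 billion: Bank of England balance sheet expands → +£42B.
Government spending £22 billion: a non-base liability converts back to reserves → +£22B.
OMO purchase (from banks) £49 billion: Bank of England balance sheet expands → +£49B.
Net: 44 + 42 + 22 + 49 = +£157 billion.

+£157 billion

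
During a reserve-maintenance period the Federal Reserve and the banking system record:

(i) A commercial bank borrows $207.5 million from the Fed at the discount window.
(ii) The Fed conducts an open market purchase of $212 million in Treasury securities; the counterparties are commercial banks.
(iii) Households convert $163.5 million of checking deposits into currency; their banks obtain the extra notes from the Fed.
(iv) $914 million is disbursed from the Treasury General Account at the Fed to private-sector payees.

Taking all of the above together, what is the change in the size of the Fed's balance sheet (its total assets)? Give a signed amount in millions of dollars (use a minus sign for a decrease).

+$419.5 million

Fed balance sheet:
  Assets:      Securities +$212M, Loans to banks +$207.5M
  Liabilities: Bank reserves +$1170M, Currency in circulation +$163.5M, Government deposits −$914M
Commercial banking system:
  Assets:      Reserves at CB +$1170M, Securities −$212M
  Liabilities: Checkable deposits +$750.5M, Borrowings from CB +$207.5M
Change in total Fed assets = +$419.5 million.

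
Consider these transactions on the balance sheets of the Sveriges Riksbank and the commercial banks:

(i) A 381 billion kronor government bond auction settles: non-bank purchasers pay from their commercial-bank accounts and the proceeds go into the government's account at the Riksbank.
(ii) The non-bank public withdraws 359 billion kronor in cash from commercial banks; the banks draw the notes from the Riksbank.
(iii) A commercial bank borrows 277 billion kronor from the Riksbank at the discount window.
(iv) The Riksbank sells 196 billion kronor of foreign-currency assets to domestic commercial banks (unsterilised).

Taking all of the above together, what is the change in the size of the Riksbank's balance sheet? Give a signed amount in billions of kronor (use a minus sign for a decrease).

Riksbank balance sheet:
  Assets:      Loans to banks +277B, Foreign assets −196B
  Liabilities: Bank reserves −659B, Currency in circulation +359B, Government deposits +381B
Change in total Riksbank assets = +81 billion.

+81 billion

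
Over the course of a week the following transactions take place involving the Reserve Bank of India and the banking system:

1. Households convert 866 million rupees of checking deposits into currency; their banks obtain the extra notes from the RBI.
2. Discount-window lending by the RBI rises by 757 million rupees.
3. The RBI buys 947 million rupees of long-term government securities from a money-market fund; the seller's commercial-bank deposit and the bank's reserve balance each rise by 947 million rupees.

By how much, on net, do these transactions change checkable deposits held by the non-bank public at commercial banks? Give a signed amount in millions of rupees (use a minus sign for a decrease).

+81 million

RBI balance sheet:
  Assets:      Securities +947M, Loans to banks +757M
  Liabilities: Bank reserves +838M, Currency in circulation +866M
Commercial banking system:
  Assets:      Reserves at CB +838M
  Liabilities: Checkable deposits +81M, Borrowings from CB +757M
So the change in checkable deposits held by the non-bank public at commercial banks is +81 million.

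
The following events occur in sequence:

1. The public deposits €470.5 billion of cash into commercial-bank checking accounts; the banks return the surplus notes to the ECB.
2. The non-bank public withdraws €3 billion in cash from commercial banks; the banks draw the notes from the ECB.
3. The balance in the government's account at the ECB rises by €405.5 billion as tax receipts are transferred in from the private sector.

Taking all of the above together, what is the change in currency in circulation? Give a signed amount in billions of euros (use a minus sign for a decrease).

ECB balance sheet:
  Assets:      no change
  Liabilities: Bank reserves +€62B, Currency in circulation −€467.5B, Government deposits +€405.5B
Commercial banking system:
  Assets:      Reserves at CB +€62B
  Liabilities: Checkable deposits +€62B
So the change in currency in circulation is -€467.5 billion.

-€467.5 billion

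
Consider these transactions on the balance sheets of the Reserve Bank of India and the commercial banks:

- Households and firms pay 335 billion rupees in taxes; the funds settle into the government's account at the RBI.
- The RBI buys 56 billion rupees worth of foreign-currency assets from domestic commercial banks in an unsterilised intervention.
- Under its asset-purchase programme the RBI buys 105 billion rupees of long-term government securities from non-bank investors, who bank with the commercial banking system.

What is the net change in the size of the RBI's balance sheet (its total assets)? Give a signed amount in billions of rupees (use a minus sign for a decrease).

+161 billion

RBI balance sheet:
  Assets:      Securities +105B, Foreign assets +56B
  Liabilities: Bank reserves −174B, Government deposits +335B
Commercial banking system:
  Assets:      Reserves at CB −174B, Foreign assets −56B
  Liabilities: Checkable deposits −230B
Change in total RBI assets = +161 billion.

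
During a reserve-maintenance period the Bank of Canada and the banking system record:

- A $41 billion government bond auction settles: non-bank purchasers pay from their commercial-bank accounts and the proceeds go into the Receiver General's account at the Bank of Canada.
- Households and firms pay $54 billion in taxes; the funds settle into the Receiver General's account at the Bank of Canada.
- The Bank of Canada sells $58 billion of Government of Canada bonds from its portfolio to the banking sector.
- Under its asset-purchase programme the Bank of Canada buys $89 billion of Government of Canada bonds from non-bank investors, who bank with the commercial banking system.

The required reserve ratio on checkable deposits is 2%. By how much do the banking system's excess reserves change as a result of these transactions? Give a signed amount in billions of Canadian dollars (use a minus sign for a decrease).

-$63.88 billion

Government account inflow $41 billion: reserves −$41B, deposits −$41B.
Government account inflow $54 billion: reserves −$54B, deposits −$54B.
OMO sale (to banks) $58 billion: reserves −$58B, deposits 0.
Asset purchase (from non-banks) $89 billion: reserves +$89B, deposits +$89B.
Totals: Δreserves = −$64B, Δdeposits = −$6B.
Δrequired reserves = 2% × −$6B = −$0.12B.
Δexcess reserves = Δreserves − Δrequired = −$64B − (−$0.12B) = -$63.88 billion.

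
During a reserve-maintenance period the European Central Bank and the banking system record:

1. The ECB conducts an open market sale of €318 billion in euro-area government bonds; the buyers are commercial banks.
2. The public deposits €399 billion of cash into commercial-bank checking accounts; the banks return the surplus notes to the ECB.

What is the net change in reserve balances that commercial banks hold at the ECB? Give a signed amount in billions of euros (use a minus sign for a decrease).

ECB balance sheet:
  Assets:      Securities −€318B
  Liabilities: Bank reserves +€81B, Currency in circulation −€399B
Commercial banking system:
  Assets:      Reserves at CB +€81B, Securities +€318B
  Liabilities: Checkable deposits +€399B
So the change in reserve balances that commercial banks hold at the ECB is +€81 billion.

+€81 billion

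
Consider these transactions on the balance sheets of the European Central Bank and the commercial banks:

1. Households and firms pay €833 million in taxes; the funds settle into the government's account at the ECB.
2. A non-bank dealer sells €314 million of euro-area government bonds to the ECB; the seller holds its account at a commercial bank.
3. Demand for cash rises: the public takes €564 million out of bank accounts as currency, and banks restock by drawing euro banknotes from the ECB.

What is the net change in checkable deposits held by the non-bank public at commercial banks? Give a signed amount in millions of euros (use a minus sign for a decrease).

-€1083 million

Government account inflow €833 million: non-bank counterparties' bank balances fall → −€833M.
Asset purchase (from non-banks) €314 million: non-bank counterparties' bank balances rise → +€314M.
Currency withdrawal €564 million: non-bank counterparties' bank balances fall → −€564M.
Net: −833 + 314 − 564 = -€1083 million.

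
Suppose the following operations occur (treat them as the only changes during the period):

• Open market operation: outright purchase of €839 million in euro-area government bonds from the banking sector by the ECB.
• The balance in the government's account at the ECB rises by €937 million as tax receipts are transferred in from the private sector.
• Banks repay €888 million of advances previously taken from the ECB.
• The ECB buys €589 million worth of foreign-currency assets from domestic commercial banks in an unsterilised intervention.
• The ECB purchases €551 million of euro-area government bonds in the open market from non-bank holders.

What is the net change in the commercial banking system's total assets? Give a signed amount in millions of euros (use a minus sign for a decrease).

ECB balance sheet:
  Assets:      Securities +€1390M, Loans to banks −€888M, Foreign assets +€589M
  Liabilities: Bank reserves +€154M, Government deposits +€937M
Commercial banking system:
  Assets:      Reserves at CB +€154M, Securities −€839M, Foreign assets −€589M
  Liabilities: Checkable deposits −€386M, Borrowings from CB −€888M
Change in total bank assets = -€1274 million.

-€1274 million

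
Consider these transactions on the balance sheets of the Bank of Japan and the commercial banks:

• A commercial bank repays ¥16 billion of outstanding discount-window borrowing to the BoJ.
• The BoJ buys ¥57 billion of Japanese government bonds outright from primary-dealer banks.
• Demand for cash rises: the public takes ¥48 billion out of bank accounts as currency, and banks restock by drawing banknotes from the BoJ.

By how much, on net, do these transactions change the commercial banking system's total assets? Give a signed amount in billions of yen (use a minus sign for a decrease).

-¥64 billion

Discount-window repayment ¥16 billion: bank balance sheets shrink → −¥16B.
OMO purchase (from banks) ¥57 billion: just an asset swap on bank balance sheets → 0.
Currency withdrawal ¥48 billion: bank balance sheets shrink → −¥48B.
Net: −16 + 0 − 48 = -¥64 billion.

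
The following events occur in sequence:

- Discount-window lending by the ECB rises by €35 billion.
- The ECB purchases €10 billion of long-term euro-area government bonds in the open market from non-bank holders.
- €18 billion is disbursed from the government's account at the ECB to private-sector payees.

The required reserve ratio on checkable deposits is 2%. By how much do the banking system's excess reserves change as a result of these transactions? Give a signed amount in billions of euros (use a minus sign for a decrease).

Discount-window loan €35 billion: reserves +€35B, deposits 0.
Asset purchase (from non-banks) €10 billion: reserves +€10B, deposits +€10B.
Government spending €18 billion: reserves +€18B, deposits +€18B.
Totals: Δreserves = +€63B, Δdeposits = +€28B.
Δrequired reserves = 2% × +€28B = +€0.56B.
Δexcess reserves = Δreserves − Δrequired = +€63B − (+€0.56B) = +€62.44 billion.

+€62.44 billion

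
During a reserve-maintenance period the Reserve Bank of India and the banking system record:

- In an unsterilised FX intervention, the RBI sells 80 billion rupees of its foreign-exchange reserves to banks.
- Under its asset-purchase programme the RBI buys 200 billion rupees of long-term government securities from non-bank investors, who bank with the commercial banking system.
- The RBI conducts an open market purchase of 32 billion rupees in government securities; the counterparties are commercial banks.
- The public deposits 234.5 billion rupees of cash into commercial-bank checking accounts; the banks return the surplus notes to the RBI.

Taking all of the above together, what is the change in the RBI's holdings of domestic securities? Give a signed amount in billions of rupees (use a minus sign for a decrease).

+232 billion

RBI balance sheet:
  Assets:      Securities +232B, Foreign assets −80B
  Liabilities: Bank reserves +386.5B, Currency in circulation −234.5B
Commercial banking system:
  Assets:      Reserves at CB +386.5B, Securities −32B, Foreign assets +80B
  Liabilities: Checkable deposits +434.5B
So the change in the RBI's holdings of domestic securities is +232 billion.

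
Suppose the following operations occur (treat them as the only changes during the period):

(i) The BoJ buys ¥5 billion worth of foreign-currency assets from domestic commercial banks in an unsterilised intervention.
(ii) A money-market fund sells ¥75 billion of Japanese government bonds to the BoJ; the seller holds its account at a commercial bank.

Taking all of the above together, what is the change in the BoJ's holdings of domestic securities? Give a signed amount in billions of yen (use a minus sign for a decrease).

+¥75 billion

BoJ balance sheet:
  Assets:      Securities +¥75B, Foreign assets +¥5B
  Liabilities: Bank reserves +¥80B
Commercial banking system:
  Assets:      Reserves at CB +¥80B, Foreign assets −¥5B
  Liabilities: Checkable deposits +¥75B
So the change in the BoJ's holdings of domestic securities is +¥75 billion.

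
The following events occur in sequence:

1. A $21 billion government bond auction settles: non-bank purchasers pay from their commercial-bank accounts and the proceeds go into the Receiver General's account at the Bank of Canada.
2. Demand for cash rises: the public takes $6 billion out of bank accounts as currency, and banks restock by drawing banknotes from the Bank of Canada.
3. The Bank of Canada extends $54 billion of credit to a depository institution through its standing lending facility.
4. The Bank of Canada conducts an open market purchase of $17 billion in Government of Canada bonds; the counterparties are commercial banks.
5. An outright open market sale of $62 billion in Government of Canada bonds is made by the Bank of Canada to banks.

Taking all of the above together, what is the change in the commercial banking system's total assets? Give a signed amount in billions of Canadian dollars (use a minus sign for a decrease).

+$27 billion

Government account inflow $21 billion: bank balance sheets shrink → −$21B.
Currency withdrawal $6 billion: bank balance sheets shrink → −$6B.
Discount-window loan $54 billion: bank balance sheets expand → +$54B.
OMO purchase (from banks) $17 billion: just an asset swap on bank balance sheets → 0.
OMO sale (to banks) $62 billion: just an asset swap on bank balance sheets → 0.
Net: −21 − 6 + 54 + 0 + 0 = +$27 billion.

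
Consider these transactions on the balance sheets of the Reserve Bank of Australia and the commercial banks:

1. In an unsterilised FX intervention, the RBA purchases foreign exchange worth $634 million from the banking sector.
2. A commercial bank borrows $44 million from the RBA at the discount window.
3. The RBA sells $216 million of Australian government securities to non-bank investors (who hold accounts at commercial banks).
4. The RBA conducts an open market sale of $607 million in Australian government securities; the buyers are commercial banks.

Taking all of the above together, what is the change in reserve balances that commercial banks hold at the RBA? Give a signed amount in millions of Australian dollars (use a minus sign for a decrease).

FX purchase $634 million: the RBA pays by crediting reserve accounts → +$634M.
Discount-window loan $44 million: the loan is credited to the bank's reserve account → +$44M.
Asset sale (to non-banks) $216 million: the non-bank buyers' banks settle from reserves → −$216M.
OMO sale (to banks) $607 million: the buying banks pay out of their reserve balances → −$607M.
Net: 634 + 44 − 216 − 607 = -$145 million.

-$145 million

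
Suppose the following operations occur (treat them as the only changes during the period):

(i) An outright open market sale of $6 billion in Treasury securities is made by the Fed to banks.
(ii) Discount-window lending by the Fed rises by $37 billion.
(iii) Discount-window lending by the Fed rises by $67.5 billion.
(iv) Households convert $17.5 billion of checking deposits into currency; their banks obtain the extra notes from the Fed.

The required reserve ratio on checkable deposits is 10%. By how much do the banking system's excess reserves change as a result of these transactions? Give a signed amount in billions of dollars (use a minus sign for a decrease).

+$82.75 billion

OMO sale (to banks) $6 billion: reserves −$6B, deposits 0.
Discount-window loan $37 billion: reserves +$37B, deposits 0.
Discount-window loan $67.5 billion: reserves +$67.5B, deposits 0.
Currency withdrawal $17.5 billion: reserves −$17.5B, deposits −$17.5B.
Totals: Δreserves = +$81B, Δdeposits = −$17.5B.
Δrequired reserves = 10% × −$17.5B = −$1.75B.
Δexcess reserves = Δreserves − Δrequired = +$81B − (−$1.75B) = +$82.75 billion.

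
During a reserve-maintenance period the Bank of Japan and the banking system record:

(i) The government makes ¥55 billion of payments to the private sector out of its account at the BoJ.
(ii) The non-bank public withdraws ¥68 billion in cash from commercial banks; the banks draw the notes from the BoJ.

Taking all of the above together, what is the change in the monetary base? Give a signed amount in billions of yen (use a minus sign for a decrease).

Government spending ¥55 billion: a non-base liability converts back to reserves → +¥55B.
Currency withdrawal ¥68 billion: just a shift between currency and reserves — both are base money → 0.
Net: 55 + 0 = +¥55 billion.

+¥55 billion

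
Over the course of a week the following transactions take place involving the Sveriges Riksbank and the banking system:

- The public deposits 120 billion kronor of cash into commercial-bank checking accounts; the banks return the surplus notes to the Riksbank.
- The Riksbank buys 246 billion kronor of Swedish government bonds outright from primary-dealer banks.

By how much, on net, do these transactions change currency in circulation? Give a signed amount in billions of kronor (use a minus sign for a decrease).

Currency deposit 120 billion kronor: notes return to the central bank → −120B.
OMO purchase (from banks) 246 billion kronor: no currency enters or leaves circulation → 0.
Net: −120 + 0 = -120 billion.

-120 billion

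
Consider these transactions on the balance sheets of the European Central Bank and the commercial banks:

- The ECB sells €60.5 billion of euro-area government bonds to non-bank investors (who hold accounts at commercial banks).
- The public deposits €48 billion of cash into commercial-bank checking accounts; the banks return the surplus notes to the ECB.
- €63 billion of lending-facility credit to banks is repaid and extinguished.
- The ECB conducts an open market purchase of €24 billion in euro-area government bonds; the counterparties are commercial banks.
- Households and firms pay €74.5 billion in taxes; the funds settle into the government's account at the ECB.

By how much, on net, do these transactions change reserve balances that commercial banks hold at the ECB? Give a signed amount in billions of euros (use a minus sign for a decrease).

Asset sale (to non-banks) €60.5 billion: the non-bank buyers' banks settle from reserves → −€60.5B.
Currency deposit €48 billion: returned notes are swapped for reserve credit → +€48B.
Discount-window repayment €63 billion: repayment is debited from reserves → −€63B.
OMO purchase (from banks) €24 billion: the ECB pays by crediting reserve accounts → +€24B.
Government account inflow €74.5 billion: funds move from bank reserves into the government account → −€74.5B.
Net: −60.5 + 48 − 63 + 24 − 74.5 = -€126 billion.

-€126 billion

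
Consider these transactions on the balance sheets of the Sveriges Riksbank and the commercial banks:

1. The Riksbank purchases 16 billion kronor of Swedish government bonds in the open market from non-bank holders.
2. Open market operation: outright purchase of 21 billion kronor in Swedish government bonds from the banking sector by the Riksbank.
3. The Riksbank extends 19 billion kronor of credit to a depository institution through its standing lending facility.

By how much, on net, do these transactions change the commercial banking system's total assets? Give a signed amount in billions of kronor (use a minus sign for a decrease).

Asset purchase (from non-banks) 16 billion kronor: bank balance sheets expand → +16B.
OMO purchase (from banks) 21 billion kronor: just an asset swap on bank balance sheets → 0.
Discount-window loan 19 billion kronor: bank balance sheets expand → +19B.
Net: 16 + 0 + 19 = +35 billion.

+35 billion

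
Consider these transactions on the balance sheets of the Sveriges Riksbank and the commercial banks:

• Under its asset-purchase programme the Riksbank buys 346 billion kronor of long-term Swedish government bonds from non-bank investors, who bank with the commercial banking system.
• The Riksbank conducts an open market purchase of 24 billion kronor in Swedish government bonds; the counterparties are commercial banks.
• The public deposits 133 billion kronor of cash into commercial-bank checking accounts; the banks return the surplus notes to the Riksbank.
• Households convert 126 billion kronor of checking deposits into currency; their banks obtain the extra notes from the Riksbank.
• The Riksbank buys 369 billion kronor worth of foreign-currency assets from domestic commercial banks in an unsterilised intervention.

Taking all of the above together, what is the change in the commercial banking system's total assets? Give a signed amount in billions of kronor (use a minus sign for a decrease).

Asset purchase (from non-banks) 346 billion kronor: bank balance sheets expand → +346B.
OMO purchase (from banks) 24 billion kronor: just an asset swap on bank balance sheets → 0.
Currency deposit 133 billion kronor: bank balance sheets expand → +133B.
Currency withdrawal 126 billion kronor: bank balance sheets shrink → −126B.
FX purchase 369 billion kronor: just an asset swap on bank balance sheets → 0.
Net: 346 + 0 + 133 − 126 + 0 = +353 billion.

+353 billion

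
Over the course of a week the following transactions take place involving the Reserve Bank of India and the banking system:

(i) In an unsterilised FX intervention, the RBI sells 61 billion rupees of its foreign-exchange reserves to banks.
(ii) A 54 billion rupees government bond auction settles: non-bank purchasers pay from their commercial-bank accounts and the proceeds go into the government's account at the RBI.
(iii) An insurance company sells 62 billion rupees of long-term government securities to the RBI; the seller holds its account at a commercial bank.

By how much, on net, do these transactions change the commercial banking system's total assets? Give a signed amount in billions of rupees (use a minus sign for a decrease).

+8 billion

FX sale 61 billion rupees: just an asset swap on bank balance sheets → 0.
Government account inflow 54 billion rupees: bank balance sheets shrink → −54B.
Asset purchase (from non-banks) 62 billion rupees: bank balance sheets expand → +62B.
Net: 0 − 54 + 62 = +8 billion.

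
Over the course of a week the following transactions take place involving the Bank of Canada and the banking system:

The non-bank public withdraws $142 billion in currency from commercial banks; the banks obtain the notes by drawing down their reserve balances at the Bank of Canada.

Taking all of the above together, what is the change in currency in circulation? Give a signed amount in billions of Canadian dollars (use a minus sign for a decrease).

Bank of Canada balance sheet:
  Assets:      no change
  Liabilities: Bank reserves −$142B, Currency in circulation +$142B
So the change in currency in circulation is +$142 billion.

+$142 billion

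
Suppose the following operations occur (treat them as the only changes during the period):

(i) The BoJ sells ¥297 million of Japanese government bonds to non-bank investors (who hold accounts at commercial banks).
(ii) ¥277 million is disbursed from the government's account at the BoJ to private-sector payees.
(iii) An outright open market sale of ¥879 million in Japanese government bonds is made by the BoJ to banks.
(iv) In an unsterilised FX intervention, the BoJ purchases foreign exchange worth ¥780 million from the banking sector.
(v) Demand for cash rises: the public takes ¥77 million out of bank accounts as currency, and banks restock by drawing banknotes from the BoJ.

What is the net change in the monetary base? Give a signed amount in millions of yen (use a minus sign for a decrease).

BoJ balance sheet:
  Assets:      Securities −¥1176M, Foreign assets +¥780M
  Liabilities: Bank reserves −¥196M, Currency in circulation +¥77M, Government deposits −¥277M
Monetary base = currency + reserves: +¥77M + (−¥196M) = -¥119 million.

-¥119 million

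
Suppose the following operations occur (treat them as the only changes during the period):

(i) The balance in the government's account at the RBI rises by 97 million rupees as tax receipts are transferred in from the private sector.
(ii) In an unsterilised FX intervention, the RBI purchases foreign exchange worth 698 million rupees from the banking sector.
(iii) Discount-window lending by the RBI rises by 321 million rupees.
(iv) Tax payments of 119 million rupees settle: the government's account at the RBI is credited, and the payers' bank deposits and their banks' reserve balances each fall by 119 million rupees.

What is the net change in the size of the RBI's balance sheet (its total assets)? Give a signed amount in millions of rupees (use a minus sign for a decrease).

+1019 million

Government account inflow 97 million rupees: only the composition of liabilities changes → 0.
FX purchase 698 million rupees: an RBI asset is acquired → +698M.
Discount-window loan 321 million rupees: an RBI asset is acquired → +321M.
Government account inflow 119 million rupees: only the composition of liabilities changes → 0.
Net: 0 + 698 + 321 + 0 = +1019 million.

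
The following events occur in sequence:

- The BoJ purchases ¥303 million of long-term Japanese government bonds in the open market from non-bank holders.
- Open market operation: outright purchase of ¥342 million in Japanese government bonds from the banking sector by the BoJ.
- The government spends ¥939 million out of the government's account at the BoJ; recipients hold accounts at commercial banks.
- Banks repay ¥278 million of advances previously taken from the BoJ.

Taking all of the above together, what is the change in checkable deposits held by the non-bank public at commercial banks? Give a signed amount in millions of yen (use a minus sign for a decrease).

BoJ balance sheet:
  Assets:      Securities +¥645M, Loans to banks −¥278M
  Liabilities: Bank reserves +¥1306M, Government deposits −¥939M
Commercial banking system:
  Assets:      Reserves at CB +¥1306M, Securities −¥342M
  Liabilities: Checkable deposits +¥1242M, Borrowings from CB −¥278M
So the change in checkable deposits held by the non-bank public at commercial banks is +¥1242 million.

+¥1242 million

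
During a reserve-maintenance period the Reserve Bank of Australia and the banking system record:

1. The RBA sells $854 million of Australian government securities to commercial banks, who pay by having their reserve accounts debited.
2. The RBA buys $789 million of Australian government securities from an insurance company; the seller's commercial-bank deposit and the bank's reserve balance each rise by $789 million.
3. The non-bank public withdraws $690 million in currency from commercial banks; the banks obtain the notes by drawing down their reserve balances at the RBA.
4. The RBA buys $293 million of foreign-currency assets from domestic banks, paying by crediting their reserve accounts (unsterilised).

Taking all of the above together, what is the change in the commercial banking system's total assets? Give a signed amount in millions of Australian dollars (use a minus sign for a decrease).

+$99 million

RBA balance sheet:
  Assets:      Securities −$65M, Foreign assets +$293M
  Liabilities: Bank reserves −$462M, Currency in circulation +$690M
Commercial banking system:
  Assets:      Reserves at CB −$462M, Securities +$854M, Foreign assets −$293M
  Liabilities: Checkable deposits +$99M
Change in total bank assets = +$99 million.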